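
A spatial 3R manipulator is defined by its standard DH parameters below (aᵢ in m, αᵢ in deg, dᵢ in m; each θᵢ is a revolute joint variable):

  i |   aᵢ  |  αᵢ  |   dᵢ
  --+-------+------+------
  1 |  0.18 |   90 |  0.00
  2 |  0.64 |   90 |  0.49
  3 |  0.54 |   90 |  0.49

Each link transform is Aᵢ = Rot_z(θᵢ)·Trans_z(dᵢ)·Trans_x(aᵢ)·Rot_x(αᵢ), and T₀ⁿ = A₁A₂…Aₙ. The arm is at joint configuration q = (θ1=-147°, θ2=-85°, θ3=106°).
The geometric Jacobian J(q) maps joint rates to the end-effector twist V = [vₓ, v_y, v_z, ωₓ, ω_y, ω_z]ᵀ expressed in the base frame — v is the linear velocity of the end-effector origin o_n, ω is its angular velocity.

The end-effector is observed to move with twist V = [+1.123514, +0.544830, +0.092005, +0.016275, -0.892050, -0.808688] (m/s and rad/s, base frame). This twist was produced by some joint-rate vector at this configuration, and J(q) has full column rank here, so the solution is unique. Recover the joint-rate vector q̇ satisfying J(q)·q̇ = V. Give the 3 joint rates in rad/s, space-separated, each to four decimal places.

-0.8500 -0.7570 -0.4740

o_n = [-0.3271, 0.9908, -0.5320]
J₁: ẑ×o_n = [-0.9908, -0.3271, 0.0000], ω = ẑ
J2: z=[-0.5446, 0.8387, 0.0000] o=[-0.1510, -0.0980, 0.0000] → [-0.4462, -0.2897, -0.4453, -0.5446, 0.8387, 0.0000]
J3: z=[0.8355, 0.5426, -0.0872] o=[-0.4646, 0.2825, -0.6376] → [0.1190, -0.1002, 0.5171, 0.8355, 0.5426, -0.0872]
q̇ = J⁺·V = [-0.8500, -0.7570, -0.4740]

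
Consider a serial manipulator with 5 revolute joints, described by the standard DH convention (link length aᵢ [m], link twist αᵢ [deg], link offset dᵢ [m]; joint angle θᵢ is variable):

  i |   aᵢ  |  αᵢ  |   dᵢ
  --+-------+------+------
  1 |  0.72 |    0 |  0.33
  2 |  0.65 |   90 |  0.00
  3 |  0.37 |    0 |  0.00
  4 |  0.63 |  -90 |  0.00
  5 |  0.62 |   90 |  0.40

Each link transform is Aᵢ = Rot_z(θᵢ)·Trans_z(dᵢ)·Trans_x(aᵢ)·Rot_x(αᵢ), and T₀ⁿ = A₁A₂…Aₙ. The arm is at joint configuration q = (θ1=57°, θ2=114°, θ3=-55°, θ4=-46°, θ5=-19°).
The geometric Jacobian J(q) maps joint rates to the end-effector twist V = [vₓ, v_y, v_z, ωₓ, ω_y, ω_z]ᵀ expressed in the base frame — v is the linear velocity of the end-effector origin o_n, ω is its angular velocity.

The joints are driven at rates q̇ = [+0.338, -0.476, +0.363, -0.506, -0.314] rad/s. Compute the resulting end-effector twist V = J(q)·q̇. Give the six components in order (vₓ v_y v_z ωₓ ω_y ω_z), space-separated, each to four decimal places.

o_n = [-0.5865, 0.9632, -1.2433]
J₁: ẑ×o_n = [-0.9632, -0.5865, 0.0000], ω = ẑ
J2: z=[0.0000, 0.0000, 1.0000] o=[0.3921, 0.6038, 0.3300] → [-0.3594, -0.9786, 0.0000, 0.0000, 0.0000, 1.0000]
J3: z=[0.1564, 0.9877, 0.0000] o=[-0.2499, 0.7055, 0.3300] → [-1.5539, 0.2461, 0.3728, 0.1564, 0.9877, 0.0000]
J4: z=[0.1564, 0.9877, 0.0000] o=[-0.4595, 0.7387, 0.0269] → [-1.2546, 0.1987, 0.1606, 0.1564, 0.9877, 0.0000]
J5: z=[-0.9695, 0.1536, -0.1908] o=[-0.3407, 0.7199, -0.5915] → [-0.0537, -0.5850, -0.1981, -0.9695, 0.1536, -0.1908]
V = J·q̇ = [-0.0669, 0.4401, 0.1163, 0.2821, -0.1895, -0.0781]

-0.0669 0.4401 0.1163 0.2821 -0.1895 -0.0781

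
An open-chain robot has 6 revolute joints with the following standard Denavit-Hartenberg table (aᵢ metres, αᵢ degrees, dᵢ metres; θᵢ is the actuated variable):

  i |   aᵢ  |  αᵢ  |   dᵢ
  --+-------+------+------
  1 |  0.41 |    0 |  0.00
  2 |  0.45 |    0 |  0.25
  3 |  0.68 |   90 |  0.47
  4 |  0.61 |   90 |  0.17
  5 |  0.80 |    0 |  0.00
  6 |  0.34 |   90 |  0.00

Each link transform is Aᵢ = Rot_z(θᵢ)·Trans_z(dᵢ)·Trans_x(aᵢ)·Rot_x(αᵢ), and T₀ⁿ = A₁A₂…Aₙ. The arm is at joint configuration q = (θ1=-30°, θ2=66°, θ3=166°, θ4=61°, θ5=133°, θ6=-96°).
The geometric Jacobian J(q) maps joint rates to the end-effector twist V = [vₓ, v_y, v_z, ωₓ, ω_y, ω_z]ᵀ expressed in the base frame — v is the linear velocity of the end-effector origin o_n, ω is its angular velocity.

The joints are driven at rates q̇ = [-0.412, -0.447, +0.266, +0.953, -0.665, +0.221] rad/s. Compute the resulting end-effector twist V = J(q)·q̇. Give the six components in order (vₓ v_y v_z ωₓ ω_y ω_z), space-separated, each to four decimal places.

0.4363 0.4600 0.5750 0.0031 1.0291 -0.3777

o_n = [-0.4219, 0.6336, 1.0138]
J₁: ẑ×o_n = [-0.6336, -0.4219, 0.0000], ω = ẑ
J2: z=[0.0000, 0.0000, 1.0000] o=[0.3551, -0.2050, 0.0000] → [-0.8386, -0.7769, 0.0000, 0.0000, 0.0000, 1.0000]
J3: z=[0.0000, 0.0000, 1.0000] o=[0.7191, 0.0595, 0.2500] → [-0.5741, -1.1410, 0.0000, 0.0000, 0.0000, 1.0000]
J4: z=[-0.3746, 0.9272, 0.0000] o=[0.0886, -0.1952, 0.7200] → [0.2724, 0.1101, 0.1629, -0.3746, 0.9272, 0.0000]
J5: z=[-0.8109, -0.3276, -0.4848] o=[-0.2492, -0.1484, 1.2535] → [0.4576, -0.1107, -0.6907, -0.8109, -0.3276, -0.4848]
J6: z=[-0.8109, -0.3276, -0.4848] o=[-0.2232, 0.4932, 0.7763] → [-0.0097, 0.2889, -0.1790, -0.8109, -0.3276, -0.4848]
V = J·q̇ = [0.4363, 0.4600, 0.5750, 0.0031, 1.0291, -0.3777]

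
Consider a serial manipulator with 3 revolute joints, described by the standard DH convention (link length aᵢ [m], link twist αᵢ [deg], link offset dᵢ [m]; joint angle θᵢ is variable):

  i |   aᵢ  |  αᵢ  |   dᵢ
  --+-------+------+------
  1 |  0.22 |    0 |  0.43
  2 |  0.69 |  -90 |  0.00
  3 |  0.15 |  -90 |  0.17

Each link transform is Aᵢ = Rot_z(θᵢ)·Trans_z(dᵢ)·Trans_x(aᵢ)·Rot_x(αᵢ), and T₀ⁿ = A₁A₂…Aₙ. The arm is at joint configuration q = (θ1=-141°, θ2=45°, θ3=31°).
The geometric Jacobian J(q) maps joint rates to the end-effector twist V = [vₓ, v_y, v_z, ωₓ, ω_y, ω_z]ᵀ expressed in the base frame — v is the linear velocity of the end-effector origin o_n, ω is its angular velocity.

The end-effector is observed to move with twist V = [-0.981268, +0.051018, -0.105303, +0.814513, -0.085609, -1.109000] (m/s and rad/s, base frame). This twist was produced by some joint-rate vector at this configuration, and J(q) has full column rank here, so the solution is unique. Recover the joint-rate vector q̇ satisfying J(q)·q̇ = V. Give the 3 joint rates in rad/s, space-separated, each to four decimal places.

-0.4720 -0.6370 0.8190

o_n = [-0.0875, -0.9703, 0.3527]
J₁: ẑ×o_n = [0.9703, -0.0875, 0.0000], ω = ẑ
J2: z=[0.0000, 0.0000, 1.0000] o=[-0.1710, -0.1385, 0.4300] → [0.8319, 0.0835, -0.0000, 0.0000, 0.0000, 1.0000]
J3: z=[0.9945, -0.1045, 0.0000] o=[-0.2431, -0.8247, 0.4300] → [0.0081, 0.0768, -0.1286, 0.9945, -0.1045, 0.0000]
q̇ = J⁺·V = [-0.4720, -0.6370, 0.8190]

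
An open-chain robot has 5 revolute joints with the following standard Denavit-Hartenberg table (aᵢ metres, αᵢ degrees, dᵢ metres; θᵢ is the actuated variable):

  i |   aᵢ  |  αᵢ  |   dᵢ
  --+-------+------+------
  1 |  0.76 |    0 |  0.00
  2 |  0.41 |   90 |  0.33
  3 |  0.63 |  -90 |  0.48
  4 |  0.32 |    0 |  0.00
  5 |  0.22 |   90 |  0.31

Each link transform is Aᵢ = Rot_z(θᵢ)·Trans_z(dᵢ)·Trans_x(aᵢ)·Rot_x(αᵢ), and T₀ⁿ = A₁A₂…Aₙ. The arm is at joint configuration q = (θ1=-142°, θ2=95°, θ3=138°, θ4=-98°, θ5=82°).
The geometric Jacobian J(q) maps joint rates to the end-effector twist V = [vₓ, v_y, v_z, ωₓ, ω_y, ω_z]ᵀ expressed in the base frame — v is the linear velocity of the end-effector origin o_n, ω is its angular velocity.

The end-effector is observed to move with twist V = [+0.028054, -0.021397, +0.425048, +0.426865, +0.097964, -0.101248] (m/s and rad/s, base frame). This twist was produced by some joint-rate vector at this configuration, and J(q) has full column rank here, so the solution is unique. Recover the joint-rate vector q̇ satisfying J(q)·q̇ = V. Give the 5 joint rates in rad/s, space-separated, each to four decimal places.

o_n = [-1.4918, -0.7677, 0.6329]
J₁: ẑ×o_n = [0.7677, -1.4918, 0.0000], ω = ẑ
J2: z=[0.0000, 0.0000, 1.0000] o=[-0.5989, -0.4679, 0.0000] → [0.2998, -0.8929, 0.0000, 0.0000, 0.0000, 1.0000]
J3: z=[-0.7314, -0.6820, 0.0000] o=[-0.3193, -0.7678, 0.3300] → [-0.2066, 0.2215, -0.7997, -0.7314, -0.6820, 0.0000]
J4: z=[-0.4563, 0.4894, -0.7431] o=[-0.9896, -0.7527, 0.7516] → [-0.0692, 0.3190, 0.2526, -0.4563, 0.4894, -0.7431]
J5: z=[-0.4563, 0.4894, -0.7431] o=[-1.1988, -0.9930, 0.7218] → [0.1239, 0.1772, 0.0406, -0.4563, 0.4894, -0.7431]
q̇ = J⁺·V = [0.4640, -0.8090, -0.3790, 0.6380, -0.9660]

0.4640 -0.8090 -0.3790 0.6380 -0.9660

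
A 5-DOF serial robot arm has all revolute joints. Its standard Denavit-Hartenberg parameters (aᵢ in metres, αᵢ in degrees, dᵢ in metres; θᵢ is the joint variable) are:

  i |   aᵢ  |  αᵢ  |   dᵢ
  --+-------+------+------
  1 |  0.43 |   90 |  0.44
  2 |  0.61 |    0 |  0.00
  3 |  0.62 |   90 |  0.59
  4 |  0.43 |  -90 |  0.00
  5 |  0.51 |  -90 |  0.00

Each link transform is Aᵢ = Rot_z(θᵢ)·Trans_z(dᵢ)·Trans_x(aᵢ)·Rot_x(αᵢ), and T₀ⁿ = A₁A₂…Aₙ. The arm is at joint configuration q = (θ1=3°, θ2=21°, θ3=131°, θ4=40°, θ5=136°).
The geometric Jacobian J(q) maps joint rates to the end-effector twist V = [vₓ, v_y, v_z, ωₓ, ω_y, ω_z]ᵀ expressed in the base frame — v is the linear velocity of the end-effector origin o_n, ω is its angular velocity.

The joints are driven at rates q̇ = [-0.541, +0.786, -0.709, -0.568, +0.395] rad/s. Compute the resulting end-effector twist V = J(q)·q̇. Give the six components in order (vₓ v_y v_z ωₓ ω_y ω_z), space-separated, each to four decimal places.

o_n = [0.2757, -0.6170, 0.6596]
J₁: ẑ×o_n = [0.6170, 0.2757, -0.0000], ω = ẑ
J2: z=[0.0523, -0.9986, 0.0000] o=[0.4294, 0.0225, 0.4400] → [-0.2193, -0.0115, -0.1870, 0.0523, -0.9986, 0.0000]
J3: z=[0.0523, -0.9986, 0.0000] o=[0.9981, 0.0523, 0.6586] → [-0.0010, -0.0001, -0.7565, 0.0523, -0.9986, 0.0000]
J4: z=[0.4688, 0.0246, 0.8829] o=[0.4823, -0.5655, 0.9497] → [0.0383, -0.0464, -0.0191, 0.4688, 0.0246, 0.8829]
J5: z=[0.6069, -0.7353, -0.3018] o=[0.2063, -0.8568, 1.1043] → [0.3994, 0.2490, 0.1965, 0.6069, -0.7353, -0.3018]
V = J·q̇ = [-0.3695, -0.0334, 0.4778, -0.0226, -0.3813, -1.1617]

-0.3695 -0.0334 0.4778 -0.0226 -0.3813 -1.1617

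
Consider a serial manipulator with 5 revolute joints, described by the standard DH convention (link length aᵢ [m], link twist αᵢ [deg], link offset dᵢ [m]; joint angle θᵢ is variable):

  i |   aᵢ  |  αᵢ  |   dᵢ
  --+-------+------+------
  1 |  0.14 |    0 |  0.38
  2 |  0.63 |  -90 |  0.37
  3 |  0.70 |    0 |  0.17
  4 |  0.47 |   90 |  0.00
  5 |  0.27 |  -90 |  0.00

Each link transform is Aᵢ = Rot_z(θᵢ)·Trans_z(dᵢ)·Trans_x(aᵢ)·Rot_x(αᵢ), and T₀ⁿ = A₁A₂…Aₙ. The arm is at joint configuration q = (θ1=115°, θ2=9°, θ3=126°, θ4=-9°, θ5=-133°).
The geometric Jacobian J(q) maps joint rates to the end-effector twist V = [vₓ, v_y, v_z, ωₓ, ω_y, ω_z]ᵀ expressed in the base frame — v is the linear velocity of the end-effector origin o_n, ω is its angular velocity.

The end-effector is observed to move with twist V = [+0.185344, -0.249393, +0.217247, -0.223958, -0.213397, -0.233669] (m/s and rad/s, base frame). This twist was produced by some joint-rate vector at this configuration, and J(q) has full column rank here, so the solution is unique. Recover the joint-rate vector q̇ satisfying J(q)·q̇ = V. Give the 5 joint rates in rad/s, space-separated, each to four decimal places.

o_n = [-0.0860, 0.2158, -0.0710]
J₁: ẑ×o_n = [-0.2158, -0.0860, 0.0000], ω = ẑ
J2: z=[0.0000, 0.0000, 1.0000] o=[-0.0592, 0.1269, 0.3800] → [-0.0890, -0.0269, 0.0000, 0.0000, 0.0000, 1.0000]
J3: z=[-0.8290, -0.5592, 0.0000] o=[-0.4115, 0.6492, 0.7500] → [0.4591, -0.6807, 0.5412, -0.8290, -0.5592, 0.0000]
J4: z=[-0.8290, -0.5592, 0.0000] o=[-0.3223, 0.2130, 0.1837] → [0.1424, -0.2112, 0.1298, -0.8290, -0.5592, 0.0000]
J5: z=[-0.4982, 0.7387, -0.4540] o=[-0.2030, 0.0361, -0.2351] → [0.2028, 0.0286, -0.1759, -0.4982, 0.7387, -0.4540]
q̇ = J⁺·V = [-0.0130, -0.2470, 0.4070, -0.1020, -0.0580]

-0.0130 -0.2470 0.4070 -0.1020 -0.0580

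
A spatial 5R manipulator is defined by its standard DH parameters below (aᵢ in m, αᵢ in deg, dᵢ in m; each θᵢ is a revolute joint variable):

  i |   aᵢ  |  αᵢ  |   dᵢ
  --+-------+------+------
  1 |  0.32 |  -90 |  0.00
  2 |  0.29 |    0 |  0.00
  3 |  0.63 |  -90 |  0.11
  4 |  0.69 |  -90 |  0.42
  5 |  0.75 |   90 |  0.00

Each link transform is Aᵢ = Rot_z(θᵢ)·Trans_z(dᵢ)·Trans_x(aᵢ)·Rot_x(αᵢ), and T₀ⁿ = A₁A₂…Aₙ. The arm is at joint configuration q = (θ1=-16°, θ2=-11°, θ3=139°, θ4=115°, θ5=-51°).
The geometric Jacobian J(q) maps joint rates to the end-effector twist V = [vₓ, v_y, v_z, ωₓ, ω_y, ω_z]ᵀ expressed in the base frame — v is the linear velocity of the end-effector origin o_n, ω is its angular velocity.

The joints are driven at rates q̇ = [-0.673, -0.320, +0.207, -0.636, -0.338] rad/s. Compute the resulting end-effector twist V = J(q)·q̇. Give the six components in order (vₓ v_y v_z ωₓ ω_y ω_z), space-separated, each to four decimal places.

o_n = [-0.5206, -0.8319, 0.5633]
J₁: ẑ×o_n = [0.8319, -0.5206, 0.0000], ω = ẑ
J2: z=[0.2756, 0.9613, 0.0000] o=[0.3076, -0.0882, 0.0000] → [0.5415, -0.1553, 0.5911, 0.2756, 0.9613, 0.0000]
J3: z=[0.2756, 0.9613, 0.0000] o=[0.5812, -0.1667, 0.0553] → [0.4883, -0.1400, 0.8758, 0.2756, 0.9613, 0.0000]
J4: z=[-0.7575, 0.2172, 0.6157] o=[0.2387, 0.0460, -0.4411] → [0.7586, 0.2933, 0.8299, -0.7575, 0.2172, 0.6157]
J5: z=[0.6529, 0.2524, 0.7142] o=[-0.0792, -0.5134, 0.0473] → [0.3577, -0.6521, -0.0965, 0.6529, 0.2524, 0.7142]
V = J·q̇ = [-1.2354, 0.4049, -0.5031, 0.2299, -0.3321, -1.3060]

-1.2354 0.4049 -0.5031 0.2299 -0.3321 -1.3060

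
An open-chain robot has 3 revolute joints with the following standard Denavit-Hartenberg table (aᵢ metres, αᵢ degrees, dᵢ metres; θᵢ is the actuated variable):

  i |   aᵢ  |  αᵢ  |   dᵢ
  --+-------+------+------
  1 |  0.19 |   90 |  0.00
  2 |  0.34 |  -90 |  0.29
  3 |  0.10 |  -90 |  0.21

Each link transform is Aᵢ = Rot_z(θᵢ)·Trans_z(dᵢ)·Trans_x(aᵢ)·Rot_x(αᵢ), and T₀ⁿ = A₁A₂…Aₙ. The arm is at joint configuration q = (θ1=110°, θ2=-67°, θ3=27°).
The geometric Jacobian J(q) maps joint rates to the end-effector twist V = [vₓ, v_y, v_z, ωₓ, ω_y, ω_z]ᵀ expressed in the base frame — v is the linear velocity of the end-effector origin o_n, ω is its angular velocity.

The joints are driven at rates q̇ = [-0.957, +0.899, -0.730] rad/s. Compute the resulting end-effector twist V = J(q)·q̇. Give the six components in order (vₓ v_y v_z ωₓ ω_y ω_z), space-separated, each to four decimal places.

o_n = [0.0414, 0.6014, -0.3129]
J₁: ẑ×o_n = [-0.6014, 0.0414, 0.0000], ω = ẑ
J2: z=[0.9397, 0.3420, 0.0000] o=[-0.0650, 0.1785, 0.0000] → [-0.1070, 0.2941, 0.3610, 0.9397, 0.3420, 0.0000]
J3: z=[-0.3148, 0.8650, 0.3907] o=[0.1621, 0.4026, -0.3130] → [-0.0777, -0.0471, 0.0418, -0.3148, 0.8650, 0.3907]
V = J·q̇ = [0.5360, 0.2592, 0.2940, 1.0746, -0.3240, -1.2422]

0.5360 0.2592 0.2940 1.0746 -0.3240 -1.2422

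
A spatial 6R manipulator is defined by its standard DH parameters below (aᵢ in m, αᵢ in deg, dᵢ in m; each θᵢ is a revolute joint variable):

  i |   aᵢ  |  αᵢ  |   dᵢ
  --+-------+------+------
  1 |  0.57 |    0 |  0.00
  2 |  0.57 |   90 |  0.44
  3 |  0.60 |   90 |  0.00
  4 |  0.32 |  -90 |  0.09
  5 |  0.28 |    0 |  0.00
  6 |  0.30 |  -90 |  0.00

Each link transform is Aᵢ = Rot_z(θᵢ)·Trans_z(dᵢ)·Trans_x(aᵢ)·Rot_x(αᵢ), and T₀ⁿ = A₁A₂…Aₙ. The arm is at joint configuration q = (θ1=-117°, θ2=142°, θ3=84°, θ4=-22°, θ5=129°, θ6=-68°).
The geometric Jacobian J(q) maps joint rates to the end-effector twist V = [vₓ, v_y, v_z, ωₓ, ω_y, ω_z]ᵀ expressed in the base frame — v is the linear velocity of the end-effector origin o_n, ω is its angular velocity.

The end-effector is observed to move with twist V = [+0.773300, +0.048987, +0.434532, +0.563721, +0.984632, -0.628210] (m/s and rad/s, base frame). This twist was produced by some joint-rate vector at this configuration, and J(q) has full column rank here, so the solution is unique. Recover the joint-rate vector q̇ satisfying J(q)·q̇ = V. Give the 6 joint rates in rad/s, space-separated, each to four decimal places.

-0.3000 -0.3660 -0.9870 0.9180 -0.5650 0.9240

o_n = [-0.0572, -0.2943, 1.3442]
J₁: ẑ×o_n = [0.2943, -0.0572, 0.0000], ω = ẑ
J2: z=[0.0000, 0.0000, 1.0000] o=[-0.2588, -0.5079, 0.0000] → [-0.2135, 0.2015, 0.0000, 0.0000, 0.0000, 1.0000]
J3: z=[0.4226, -0.9063, 0.0000] o=[0.2578, -0.2670, 0.4400] → [-0.8195, -0.3821, -0.2971, 0.4226, -0.9063, 0.0000]
J4: z=[0.9013, 0.4203, -0.1045] o=[0.3147, -0.2405, 1.0367] → [0.1236, -0.2383, 0.1078, 0.9013, 0.4203, -0.1045]
J5: z=[0.4273, -0.8238, 0.3726] o=[0.3732, -0.0809, 1.3224] → [0.0616, -0.1697, -0.4458, 0.4273, -0.8238, 0.3726]
J6: z=[0.4273, -0.8238, 0.3726] o=[0.1895, -0.2394, 1.1826] → [-0.1126, -0.1610, -0.2267, 0.4273, -0.8238, 0.3726]
q̇ = J⁺·V = [-0.3000, -0.3660, -0.9870, 0.9180, -0.5650, 0.9240]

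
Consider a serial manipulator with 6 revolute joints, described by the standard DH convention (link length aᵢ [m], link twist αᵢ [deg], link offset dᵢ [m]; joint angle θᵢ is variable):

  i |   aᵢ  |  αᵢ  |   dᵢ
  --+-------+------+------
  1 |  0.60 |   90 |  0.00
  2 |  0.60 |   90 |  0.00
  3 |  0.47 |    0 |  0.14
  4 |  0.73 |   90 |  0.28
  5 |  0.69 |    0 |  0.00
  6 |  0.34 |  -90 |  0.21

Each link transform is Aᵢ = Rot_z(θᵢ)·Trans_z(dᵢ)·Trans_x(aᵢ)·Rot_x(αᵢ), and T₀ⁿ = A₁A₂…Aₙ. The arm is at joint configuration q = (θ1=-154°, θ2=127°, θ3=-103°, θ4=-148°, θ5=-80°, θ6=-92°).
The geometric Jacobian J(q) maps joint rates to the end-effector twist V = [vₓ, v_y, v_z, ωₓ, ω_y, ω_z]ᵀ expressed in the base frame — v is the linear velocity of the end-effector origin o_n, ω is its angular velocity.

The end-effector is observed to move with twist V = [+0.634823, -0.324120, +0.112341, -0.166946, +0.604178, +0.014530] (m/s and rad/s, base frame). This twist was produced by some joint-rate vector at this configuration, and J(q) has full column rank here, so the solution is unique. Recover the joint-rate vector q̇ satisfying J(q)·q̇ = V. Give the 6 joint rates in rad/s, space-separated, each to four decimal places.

0.6930 0.7790 0.3990 -0.8990 -0.7200 0.2200

o_n = [-0.0765, 0.0690, 0.2352]
J₁: ẑ×o_n = [-0.0690, -0.0765, 0.0000], ω = ẑ
J2: z=[-0.4384, 0.8988, 0.0000] o=[-0.5393, -0.2630, 0.0000] → [0.2114, 0.1031, -0.5615, -0.4384, 0.8988, 0.0000]
J3: z=[-0.7178, -0.3501, 0.6018] o=[-0.2147, -0.1047, 0.4792] → [-0.0192, -0.0919, -0.0763, -0.7178, -0.3501, 0.6018]
J4: z=[-0.7178, -0.3501, 0.6018] o=[-0.1717, -0.5932, 0.4790] → [-0.3132, -0.1177, -0.4421, -0.7178, -0.3501, 0.6018]
J5: z=[0.3687, 0.5421, 0.7551] o=[-0.8038, -0.1336, 0.4577] → [-0.2736, 0.6312, -0.3195, 0.3687, 0.5421, 0.7551]
J6: z=[0.3687, 0.5421, 0.7551] o=[-0.3868, 0.1958, 0.0176] → [0.2137, 0.1540, -0.2149, 0.3687, 0.5421, 0.7551]
q̇ = J⁺·V = [0.6930, 0.7790, 0.3990, -0.8990, -0.7200, 0.2200]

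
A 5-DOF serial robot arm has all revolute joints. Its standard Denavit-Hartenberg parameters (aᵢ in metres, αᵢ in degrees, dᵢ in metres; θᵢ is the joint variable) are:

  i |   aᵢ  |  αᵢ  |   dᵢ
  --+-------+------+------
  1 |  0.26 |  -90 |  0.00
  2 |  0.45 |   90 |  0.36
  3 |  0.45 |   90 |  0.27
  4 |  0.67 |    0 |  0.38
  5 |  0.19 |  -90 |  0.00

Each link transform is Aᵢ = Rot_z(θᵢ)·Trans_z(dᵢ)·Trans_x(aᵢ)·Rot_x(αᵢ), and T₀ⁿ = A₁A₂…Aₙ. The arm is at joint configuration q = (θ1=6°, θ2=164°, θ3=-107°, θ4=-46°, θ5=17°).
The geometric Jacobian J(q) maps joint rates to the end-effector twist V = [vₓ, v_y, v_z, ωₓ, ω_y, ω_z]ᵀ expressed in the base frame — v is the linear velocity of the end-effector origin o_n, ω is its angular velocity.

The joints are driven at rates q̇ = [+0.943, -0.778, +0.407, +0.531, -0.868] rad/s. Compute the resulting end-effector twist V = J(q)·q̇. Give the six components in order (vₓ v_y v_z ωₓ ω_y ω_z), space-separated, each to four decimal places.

o_n = [0.4536, -0.5187, 0.3556]
J₁: ẑ×o_n = [0.5187, 0.4536, -0.0000], ω = ẑ
J2: z=[-0.1045, 0.9945, 0.0000] o=[0.2586, 0.0272, 0.0000] → [0.3536, 0.0372, -0.1369, -0.1045, 0.9945, 0.0000]
J3: z=[0.2741, 0.0288, -0.9613] o=[-0.2093, 0.3400, -0.1240] → [-0.8116, -0.7687, -0.2545, 0.2741, 0.0288, -0.9613]
J4: z=[0.8837, 0.3869, 0.2636] o=[0.0355, -0.0670, -0.3473] → [0.3910, -0.5109, -0.5609, 0.8837, 0.3869, 0.2636]
J5: z=[0.8837, 0.3869, 0.2636] o=[0.4158, -0.3628, 0.2536] → [0.0805, -0.0801, -0.1523, 0.8837, 0.3869, 0.2636]
V = J·q̇ = [0.0214, -0.1158, -0.1627, -0.1049, -0.8924, 0.4629]

0.0214 -0.1158 -0.1627 -0.1049 -0.8924 0.4629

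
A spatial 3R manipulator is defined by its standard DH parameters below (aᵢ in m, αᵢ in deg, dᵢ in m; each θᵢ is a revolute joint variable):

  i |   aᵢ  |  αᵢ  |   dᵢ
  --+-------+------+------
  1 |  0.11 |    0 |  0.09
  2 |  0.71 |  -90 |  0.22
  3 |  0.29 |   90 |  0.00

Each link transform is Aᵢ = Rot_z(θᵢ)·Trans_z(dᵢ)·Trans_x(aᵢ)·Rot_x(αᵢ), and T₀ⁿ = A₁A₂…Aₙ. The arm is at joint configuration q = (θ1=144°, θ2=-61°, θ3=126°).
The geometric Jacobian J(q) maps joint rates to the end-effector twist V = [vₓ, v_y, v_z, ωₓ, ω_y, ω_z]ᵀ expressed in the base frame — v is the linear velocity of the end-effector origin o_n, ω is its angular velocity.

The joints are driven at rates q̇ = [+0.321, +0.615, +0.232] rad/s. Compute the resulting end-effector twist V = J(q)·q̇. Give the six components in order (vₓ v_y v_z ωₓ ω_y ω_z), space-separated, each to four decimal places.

o_n = [-0.0232, 0.6002, 0.0754]
J₁: ẑ×o_n = [-0.6002, -0.0232, 0.0000], ω = ẑ
J2: z=[0.0000, 0.0000, 1.0000] o=[-0.0890, 0.0647, 0.0900] → [-0.5355, 0.0658, 0.0000, 0.0000, 0.0000, 1.0000]
J3: z=[-0.9925, 0.1219, 0.0000] o=[-0.0025, 0.7694, 0.3100] → [-0.0286, -0.2329, 0.1705, -0.9925, 0.1219, 0.0000]
V = J·q̇ = [-0.5286, -0.0210, 0.0395, -0.2303, 0.0283, 0.9360]

-0.5286 -0.0210 0.0395 -0.2303 0.0283 0.9360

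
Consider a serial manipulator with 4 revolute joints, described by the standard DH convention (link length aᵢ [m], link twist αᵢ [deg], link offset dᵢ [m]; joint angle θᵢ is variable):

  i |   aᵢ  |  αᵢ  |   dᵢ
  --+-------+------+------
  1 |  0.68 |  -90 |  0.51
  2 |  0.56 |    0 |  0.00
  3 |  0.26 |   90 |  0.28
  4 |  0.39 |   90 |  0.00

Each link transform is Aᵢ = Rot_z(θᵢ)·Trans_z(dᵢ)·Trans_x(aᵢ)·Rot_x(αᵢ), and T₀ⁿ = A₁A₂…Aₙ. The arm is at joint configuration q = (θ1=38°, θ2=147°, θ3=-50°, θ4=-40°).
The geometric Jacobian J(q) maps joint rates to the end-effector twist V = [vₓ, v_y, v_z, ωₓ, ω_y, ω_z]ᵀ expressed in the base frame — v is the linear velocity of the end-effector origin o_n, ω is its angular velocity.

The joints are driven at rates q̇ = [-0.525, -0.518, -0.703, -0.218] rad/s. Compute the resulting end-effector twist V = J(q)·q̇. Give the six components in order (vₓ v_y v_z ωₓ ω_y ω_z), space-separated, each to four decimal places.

0.7616 0.4176 -0.2722 0.5812 -1.0954 -0.4984

o_n = [0.0940, 0.1107, -0.3496]
J₁: ẑ×o_n = [-0.1107, 0.0940, 0.0000], ω = ẑ
J2: z=[-0.6157, 0.7880, 0.0000] o=[0.5358, 0.4186, 0.5100] → [-0.6774, -0.5292, 0.5378, -0.6157, 0.7880, 0.0000]
J3: z=[-0.6157, 0.7880, 0.0000] o=[0.1658, 0.1295, 0.2050] → [-0.4370, -0.3414, 0.0681, -0.6157, 0.7880, 0.0000]
J4: z=[0.7821, 0.6111, -0.1219] o=[-0.0316, 0.3306, -0.0531] → [-0.2080, 0.2166, -0.2488, 0.7821, 0.6111, -0.1219]
V = J·q̇ = [0.7616, 0.4176, -0.2722, 0.5812, -1.0954, -0.4984]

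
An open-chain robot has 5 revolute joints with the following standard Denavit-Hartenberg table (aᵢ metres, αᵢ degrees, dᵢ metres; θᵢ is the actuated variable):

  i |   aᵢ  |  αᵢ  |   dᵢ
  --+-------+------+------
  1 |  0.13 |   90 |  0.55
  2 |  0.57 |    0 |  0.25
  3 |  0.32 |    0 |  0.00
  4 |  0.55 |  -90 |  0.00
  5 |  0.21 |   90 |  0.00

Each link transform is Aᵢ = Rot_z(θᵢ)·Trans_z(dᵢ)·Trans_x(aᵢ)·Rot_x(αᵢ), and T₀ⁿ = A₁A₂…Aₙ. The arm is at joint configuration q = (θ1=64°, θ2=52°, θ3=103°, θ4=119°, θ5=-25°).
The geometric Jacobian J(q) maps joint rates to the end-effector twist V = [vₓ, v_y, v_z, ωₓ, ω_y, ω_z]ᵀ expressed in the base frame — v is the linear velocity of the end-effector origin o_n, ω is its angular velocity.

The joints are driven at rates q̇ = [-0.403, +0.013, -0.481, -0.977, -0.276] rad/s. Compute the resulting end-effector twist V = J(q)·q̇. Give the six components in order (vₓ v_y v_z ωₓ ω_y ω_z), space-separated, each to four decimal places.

-0.3682 -1.0976 0.0901 -1.4195 0.3860 -0.4223

o_n = [0.4108, 0.0695, 0.3959]
J₁: ẑ×o_n = [-0.0695, 0.4108, 0.0000], ω = ẑ
J2: z=[0.8988, -0.4384, 0.0000] o=[0.0570, 0.1168, 0.5500] → [0.0676, 0.1385, 0.1126, 0.8988, -0.4384, 0.0000]
J3: z=[0.8988, -0.4384, 0.0000] o=[0.4355, 0.3227, 0.9992] → [0.2645, 0.5422, -0.2384, 0.8988, -0.4384, 0.0000]
J4: z=[0.8988, -0.4384, 0.0000] o=[0.3084, 0.0620, 1.1344] → [0.3237, 0.6638, 0.0516, 0.8988, -0.4384, 0.0000]
J5: z=[0.4373, 0.8966, 0.0698] o=[0.3252, 0.0965, 0.5857] → [-0.1683, 0.0890, -0.0885, 0.4373, 0.8966, 0.0698]
V = J·q̇ = [-0.3682, -1.0976, 0.0901, -1.4195, 0.3860, -0.4223]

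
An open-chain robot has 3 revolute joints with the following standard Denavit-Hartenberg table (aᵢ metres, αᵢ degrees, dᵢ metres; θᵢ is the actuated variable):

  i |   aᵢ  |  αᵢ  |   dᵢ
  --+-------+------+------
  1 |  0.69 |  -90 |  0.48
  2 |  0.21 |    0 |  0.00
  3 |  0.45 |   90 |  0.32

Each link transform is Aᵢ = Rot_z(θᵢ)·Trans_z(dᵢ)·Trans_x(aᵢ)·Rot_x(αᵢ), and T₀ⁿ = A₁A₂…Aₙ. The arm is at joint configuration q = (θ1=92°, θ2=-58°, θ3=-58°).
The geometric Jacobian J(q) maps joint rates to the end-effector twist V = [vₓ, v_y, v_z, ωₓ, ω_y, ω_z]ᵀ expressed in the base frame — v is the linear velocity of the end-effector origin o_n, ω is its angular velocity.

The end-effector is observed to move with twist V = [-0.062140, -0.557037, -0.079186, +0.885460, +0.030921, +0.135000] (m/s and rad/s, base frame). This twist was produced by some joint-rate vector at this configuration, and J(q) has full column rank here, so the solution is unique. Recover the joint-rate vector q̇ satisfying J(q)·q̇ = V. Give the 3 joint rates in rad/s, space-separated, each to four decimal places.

o_n = [-0.3409, 0.5925, 1.0625]
J₁: ẑ×o_n = [-0.5925, -0.3409, 0.0000], ω = ẑ
J2: z=[-0.9994, -0.0349, 0.0000] o=[-0.0241, 0.6896, 0.4800] → [-0.0203, 0.5822, 0.0860, -0.9994, -0.0349, 0.0000]
J3: z=[-0.9994, -0.0349, 0.0000] o=[-0.0280, 0.8008, 0.6581] → [-0.0141, 0.4042, 0.1973, -0.9994, -0.0349, 0.0000]
q̇ = J⁺·V = [0.1350, -0.8590, -0.0270]

0.1350 -0.8590 -0.0270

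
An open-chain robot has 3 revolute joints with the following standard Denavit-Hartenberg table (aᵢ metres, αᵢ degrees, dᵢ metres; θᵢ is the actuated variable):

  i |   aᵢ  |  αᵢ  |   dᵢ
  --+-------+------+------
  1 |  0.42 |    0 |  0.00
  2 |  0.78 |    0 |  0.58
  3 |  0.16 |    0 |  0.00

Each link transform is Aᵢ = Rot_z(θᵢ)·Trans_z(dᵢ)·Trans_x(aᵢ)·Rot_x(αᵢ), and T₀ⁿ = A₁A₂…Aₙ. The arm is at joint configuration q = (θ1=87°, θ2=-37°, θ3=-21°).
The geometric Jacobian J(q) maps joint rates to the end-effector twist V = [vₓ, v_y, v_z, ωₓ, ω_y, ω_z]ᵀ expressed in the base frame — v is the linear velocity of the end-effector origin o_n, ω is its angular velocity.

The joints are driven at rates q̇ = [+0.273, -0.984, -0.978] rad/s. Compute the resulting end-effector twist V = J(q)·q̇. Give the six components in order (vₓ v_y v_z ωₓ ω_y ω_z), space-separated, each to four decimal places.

0.4413 -0.5868 0.0000 0.0000 0.0000 -1.6890

o_n = [0.6633, 1.0945, 0.5800]
J₁: ẑ×o_n = [-1.0945, 0.6633, 0.0000], ω = ẑ
J2: z=[0.0000, 0.0000, 1.0000] o=[0.0220, 0.4194, 0.0000] → [-0.6751, 0.6413, 0.0000, 0.0000, 0.0000, 1.0000]
J3: z=[0.0000, 0.0000, 1.0000] o=[0.5234, 1.0169, 0.5800] → [-0.0776, 0.1399, 0.0000, 0.0000, 0.0000, 1.0000]
V = J·q̇ = [0.4413, -0.5868, 0.0000, 0.0000, 0.0000, -1.6890]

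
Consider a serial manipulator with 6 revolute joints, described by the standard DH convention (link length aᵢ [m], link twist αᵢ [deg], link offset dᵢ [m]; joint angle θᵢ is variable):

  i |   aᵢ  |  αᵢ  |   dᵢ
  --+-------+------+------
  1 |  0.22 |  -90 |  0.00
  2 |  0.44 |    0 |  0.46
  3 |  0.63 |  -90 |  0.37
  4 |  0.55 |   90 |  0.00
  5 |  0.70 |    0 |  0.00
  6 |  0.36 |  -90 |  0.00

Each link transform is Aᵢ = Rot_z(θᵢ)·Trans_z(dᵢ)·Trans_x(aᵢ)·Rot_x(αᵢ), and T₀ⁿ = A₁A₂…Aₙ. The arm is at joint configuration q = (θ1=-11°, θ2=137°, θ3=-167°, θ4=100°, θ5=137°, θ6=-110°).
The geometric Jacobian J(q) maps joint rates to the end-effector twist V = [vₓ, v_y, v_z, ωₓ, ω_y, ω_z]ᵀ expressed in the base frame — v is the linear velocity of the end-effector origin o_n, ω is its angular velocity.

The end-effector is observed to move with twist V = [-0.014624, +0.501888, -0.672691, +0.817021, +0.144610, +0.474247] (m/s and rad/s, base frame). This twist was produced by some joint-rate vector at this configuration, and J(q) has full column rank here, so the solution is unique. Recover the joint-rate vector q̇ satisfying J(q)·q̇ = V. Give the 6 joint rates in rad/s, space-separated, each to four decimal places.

0.3620 -0.5590 0.9850 0.2900 0.2040 0.5340

o_n = [0.7882, 0.3324, -0.5712]
J₁: ẑ×o_n = [-0.3324, 0.7882, 0.0000], ω = ẑ
J2: z=[0.1908, 0.9816, 0.0000] o=[0.2160, -0.0420, 0.0000] → [-0.5607, 0.1090, -0.4903, 0.1908, 0.9816, 0.0000]
J3: z=[0.1908, 0.9816, 0.0000] o=[-0.0122, 0.4710, -0.3001] → [-0.2662, 0.0517, -0.8121, 0.1908, 0.9816, 0.0000]
J4: z=[0.4908, -0.0954, -0.8660] o=[0.5940, 0.7301, 0.0149] → [-0.2885, 0.1196, -0.1767, 0.4908, -0.0954, -0.8660]
J5: z=[0.8041, -0.3332, 0.4924] o=[0.4095, 0.2142, -0.0328] → [0.1212, 0.6194, 0.2212, 0.8041, -0.3332, 0.4924]
J6: z=[0.8041, -0.3332, 0.4924] o=[0.8156, 0.6488, -0.4018] → [0.2123, 0.1227, -0.2636, 0.8041, -0.3332, 0.4924]
q̇ = J⁺·V = [0.3620, -0.5590, 0.9850, 0.2900, 0.2040, 0.5340]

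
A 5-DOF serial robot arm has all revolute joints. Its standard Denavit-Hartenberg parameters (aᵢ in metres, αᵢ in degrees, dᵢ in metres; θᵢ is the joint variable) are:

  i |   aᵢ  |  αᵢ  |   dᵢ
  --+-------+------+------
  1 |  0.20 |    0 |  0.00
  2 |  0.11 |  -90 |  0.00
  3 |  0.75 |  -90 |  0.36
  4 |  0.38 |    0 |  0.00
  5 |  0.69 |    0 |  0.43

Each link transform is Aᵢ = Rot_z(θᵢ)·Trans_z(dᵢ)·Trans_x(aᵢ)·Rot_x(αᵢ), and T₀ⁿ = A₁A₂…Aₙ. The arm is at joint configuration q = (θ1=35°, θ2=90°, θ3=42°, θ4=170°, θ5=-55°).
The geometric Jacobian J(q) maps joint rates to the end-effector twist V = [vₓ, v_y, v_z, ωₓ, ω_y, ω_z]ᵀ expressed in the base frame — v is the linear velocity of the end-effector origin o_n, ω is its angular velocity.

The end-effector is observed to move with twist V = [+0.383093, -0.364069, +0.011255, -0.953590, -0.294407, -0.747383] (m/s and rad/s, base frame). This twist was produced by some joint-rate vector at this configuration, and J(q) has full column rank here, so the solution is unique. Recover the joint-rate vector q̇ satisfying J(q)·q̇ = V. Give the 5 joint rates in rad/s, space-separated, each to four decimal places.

-0.1290 -0.9580 0.9500 -0.2590 -0.1980

o_n = [0.5013, 0.2104, -0.3759]
J₁: ẑ×o_n = [-0.2104, 0.5013, 0.0000], ω = ẑ
J2: z=[0.0000, 0.0000, 1.0000] o=[0.1638, 0.1147, 0.0000] → [-0.0957, 0.3375, 0.0000, 0.0000, 0.0000, 1.0000]
J3: z=[-0.8192, -0.5736, 0.0000] o=[0.1007, 0.2048, 0.0000] → [0.2156, -0.3079, 0.2252, -0.8192, -0.5736, 0.0000]
J4: z=[0.3838, -0.5481, -0.7431] o=[-0.5138, 0.4549, -0.5018] → [-0.2507, -0.8028, 0.4626, 0.3838, -0.5481, -0.7431]
J5: z=[0.3838, -0.5481, -0.7431] o=[-0.3003, 0.2649, -0.2514] → [0.0277, -0.5479, 0.4184, 0.3838, -0.5481, -0.7431]
q̇ = J⁺·V = [-0.1290, -0.9580, 0.9500, -0.2590, -0.1980]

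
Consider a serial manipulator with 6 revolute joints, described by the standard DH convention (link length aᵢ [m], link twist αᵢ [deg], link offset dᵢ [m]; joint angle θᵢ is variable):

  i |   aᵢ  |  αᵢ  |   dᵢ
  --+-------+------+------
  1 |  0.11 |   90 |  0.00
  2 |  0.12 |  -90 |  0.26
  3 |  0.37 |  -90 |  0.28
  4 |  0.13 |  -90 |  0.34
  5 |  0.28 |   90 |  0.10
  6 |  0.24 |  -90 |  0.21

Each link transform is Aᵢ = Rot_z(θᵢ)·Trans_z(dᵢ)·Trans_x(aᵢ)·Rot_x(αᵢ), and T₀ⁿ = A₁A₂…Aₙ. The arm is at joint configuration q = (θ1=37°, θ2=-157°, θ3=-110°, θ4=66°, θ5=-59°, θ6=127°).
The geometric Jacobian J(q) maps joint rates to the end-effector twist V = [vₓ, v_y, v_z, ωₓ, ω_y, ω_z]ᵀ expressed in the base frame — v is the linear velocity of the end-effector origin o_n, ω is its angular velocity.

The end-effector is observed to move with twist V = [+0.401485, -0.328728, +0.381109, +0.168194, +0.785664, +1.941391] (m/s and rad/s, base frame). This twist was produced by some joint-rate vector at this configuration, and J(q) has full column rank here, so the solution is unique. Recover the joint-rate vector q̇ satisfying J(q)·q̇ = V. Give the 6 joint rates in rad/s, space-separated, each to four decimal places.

o_n = [0.0183, -0.6848, -0.3711]
J₁: ẑ×o_n = [0.6848, 0.0183, -0.0000], ω = ẑ
J2: z=[0.6018, -0.7986, 0.0000] o=[0.0878, 0.0662, 0.0000] → [0.2963, 0.2233, -0.5075, 0.6018, -0.7986, 0.0000]
J3: z=[0.3121, 0.2351, -0.9205] o=[0.1561, -0.2079, -0.0469] → [-0.5152, 0.2280, -0.1164, 0.3121, 0.2351, -0.9205]
J4: z=[-0.4850, -0.7937, -0.3672] o=[0.5458, -0.3497, -0.2552] → [-0.0311, 0.1375, -0.2561, -0.4850, -0.7937, -0.3672]
J5: z=[-0.8732, 0.4169, 0.2523] o=[0.3870, -0.6771, -0.2636] → [-0.0428, -0.1868, 0.1604, -0.8732, 0.4169, 0.2523]
J6: z=[-0.2903, -0.0291, -0.9565] o=[0.1901, -0.8898, -0.1974] → [0.2011, 0.1139, -0.0645, -0.2903, -0.0291, -0.9565]
q̇ = J⁺·V = [0.5990, -0.0880, -0.2970, -0.7930, 0.3230, -0.7280]

0.5990 -0.0880 -0.2970 -0.7930 0.3230 -0.7280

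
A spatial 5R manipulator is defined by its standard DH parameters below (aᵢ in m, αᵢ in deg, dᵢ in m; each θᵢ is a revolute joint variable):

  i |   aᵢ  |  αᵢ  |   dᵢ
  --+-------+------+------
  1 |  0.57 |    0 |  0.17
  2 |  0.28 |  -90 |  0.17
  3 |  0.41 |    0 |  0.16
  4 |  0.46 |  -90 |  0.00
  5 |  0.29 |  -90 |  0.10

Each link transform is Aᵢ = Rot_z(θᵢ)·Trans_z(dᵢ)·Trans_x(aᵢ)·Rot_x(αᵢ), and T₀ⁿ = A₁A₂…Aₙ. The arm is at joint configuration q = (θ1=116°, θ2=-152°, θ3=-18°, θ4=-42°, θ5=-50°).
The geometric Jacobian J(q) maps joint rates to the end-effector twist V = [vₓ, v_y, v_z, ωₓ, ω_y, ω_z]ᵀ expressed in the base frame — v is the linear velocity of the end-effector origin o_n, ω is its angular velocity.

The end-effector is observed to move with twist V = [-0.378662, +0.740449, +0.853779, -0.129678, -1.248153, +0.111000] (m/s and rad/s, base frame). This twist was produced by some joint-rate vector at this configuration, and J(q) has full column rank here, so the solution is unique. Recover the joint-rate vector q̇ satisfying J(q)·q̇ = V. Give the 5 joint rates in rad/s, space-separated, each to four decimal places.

o_n = [0.8483, 0.1868, 0.9765]
J₁: ẑ×o_n = [-0.1868, 0.8483, 0.0000], ω = ẑ
J2: z=[0.0000, 0.0000, 1.0000] o=[-0.2499, 0.5123, 0.1700] → [0.3255, 1.0982, -0.0000, 0.0000, 0.0000, 1.0000]
J3: z=[0.5878, 0.8090, 0.0000] o=[-0.0233, 0.3477, 0.3400] → [0.5149, -0.3741, -0.7997, 0.5878, 0.8090, 0.0000]
J4: z=[0.5878, 0.8090, 0.0000] o=[0.3862, 0.2480, 0.4667] → [0.4124, -0.2997, -0.4098, 0.5878, 0.8090, 0.0000]
J5: z=[0.7006, -0.5090, -0.5000] o=[0.5722, 0.1128, 0.8651] → [-0.0197, -0.2161, 0.1924, 0.7006, -0.5090, -0.5000]
q̇ = J⁺·V = [0.0000, 0.4740, -0.6900, -0.3960, 0.7260]

0.0000 0.4740 -0.6900 -0.3960 0.7260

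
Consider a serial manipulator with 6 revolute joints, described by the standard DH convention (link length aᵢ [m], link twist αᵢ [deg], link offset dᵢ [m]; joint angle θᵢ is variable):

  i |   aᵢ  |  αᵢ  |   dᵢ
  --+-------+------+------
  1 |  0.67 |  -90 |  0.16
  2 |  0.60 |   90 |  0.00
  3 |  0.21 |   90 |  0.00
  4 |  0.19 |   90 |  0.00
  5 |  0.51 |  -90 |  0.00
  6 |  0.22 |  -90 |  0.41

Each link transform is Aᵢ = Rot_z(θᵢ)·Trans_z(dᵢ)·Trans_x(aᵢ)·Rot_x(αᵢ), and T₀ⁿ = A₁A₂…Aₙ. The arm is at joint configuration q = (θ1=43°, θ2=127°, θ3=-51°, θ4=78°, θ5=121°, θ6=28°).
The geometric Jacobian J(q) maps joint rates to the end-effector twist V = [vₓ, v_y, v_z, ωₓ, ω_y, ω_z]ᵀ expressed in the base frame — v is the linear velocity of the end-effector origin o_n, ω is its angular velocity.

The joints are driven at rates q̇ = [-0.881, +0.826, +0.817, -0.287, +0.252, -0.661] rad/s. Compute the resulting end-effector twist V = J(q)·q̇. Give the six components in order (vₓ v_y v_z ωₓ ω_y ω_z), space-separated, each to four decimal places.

o_n = [0.2417, -0.1123, 0.2201]
J₁: ẑ×o_n = [0.1123, 0.2417, -0.0000], ω = ẑ
J2: z=[-0.6820, 0.7314, 0.0000] o=[0.4900, 0.4569, 0.1600] → [0.0439, 0.0410, 0.5698, -0.6820, 0.7314, 0.0000]
J3: z=[0.5841, 0.5447, -0.6018] o=[0.2259, 0.2107, -0.3192] → [0.0993, -0.3245, -0.1973, 0.5841, 0.5447, -0.6018]
J4: z=[0.7712, -0.1413, 0.6207] o=[0.2791, 0.0371, -0.4247] → [0.0016, -0.5205, -0.1205, 0.7712, -0.1413, 0.6207]
J5: z=[0.1261, -0.9218, -0.3665] o=[0.3976, 0.1056, -0.5564] → [-0.7957, -0.0407, -0.1712, 0.1261, -0.9218, -0.3665]
J6: z=[-0.9320, -0.2366, 0.2745] o=[0.5709, -0.0509, -0.1030] → [-0.0596, 0.2108, -0.0206, -0.9320, -0.2366, 0.2745]
V = J·q̇ = [-0.1431, -0.4444, 0.3146, 0.3404, 1.0137, -1.8246]

-0.1431 -0.4444 0.3146 0.3404 1.0137 -1.8246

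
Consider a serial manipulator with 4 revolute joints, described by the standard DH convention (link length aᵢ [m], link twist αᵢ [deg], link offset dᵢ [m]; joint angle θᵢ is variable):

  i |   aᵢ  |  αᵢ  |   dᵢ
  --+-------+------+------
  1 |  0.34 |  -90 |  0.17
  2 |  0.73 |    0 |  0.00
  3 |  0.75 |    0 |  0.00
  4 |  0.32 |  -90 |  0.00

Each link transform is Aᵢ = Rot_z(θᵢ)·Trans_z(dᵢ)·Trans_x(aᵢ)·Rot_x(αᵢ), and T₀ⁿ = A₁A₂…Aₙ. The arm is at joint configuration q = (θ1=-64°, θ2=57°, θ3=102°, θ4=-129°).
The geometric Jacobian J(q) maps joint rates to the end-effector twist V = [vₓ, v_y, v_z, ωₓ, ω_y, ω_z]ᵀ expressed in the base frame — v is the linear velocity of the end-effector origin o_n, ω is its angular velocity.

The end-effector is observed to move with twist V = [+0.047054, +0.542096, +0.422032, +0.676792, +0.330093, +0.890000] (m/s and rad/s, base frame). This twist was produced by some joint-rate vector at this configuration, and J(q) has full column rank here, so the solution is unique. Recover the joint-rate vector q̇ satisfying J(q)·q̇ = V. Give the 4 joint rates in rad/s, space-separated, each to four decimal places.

o_n = [0.1379, -0.2827, -0.8710]
J₁: ẑ×o_n = [0.2827, 0.1379, -0.0000], ω = ẑ
J2: z=[0.8988, 0.4384, 0.0000] o=[0.1490, -0.3056, 0.1700] → [-0.4563, 0.9356, 0.0255, 0.8988, 0.4384, 0.0000]
J3: z=[0.8988, 0.4384, 0.0000] o=[0.3233, -0.6629, -0.4422] → [-0.1880, 0.3854, 0.4231, 0.8988, 0.4384, 0.0000]
J4: z=[0.8988, 0.4384, 0.0000] o=[0.0164, -0.0336, -0.7110] → [-0.0701, 0.1438, -0.2771, 0.8988, 0.4384, 0.0000]
q̇ = J⁺·V = [0.8900, 0.1360, 0.8420, -0.2250]

0.8900 0.1360 0.8420 -0.2250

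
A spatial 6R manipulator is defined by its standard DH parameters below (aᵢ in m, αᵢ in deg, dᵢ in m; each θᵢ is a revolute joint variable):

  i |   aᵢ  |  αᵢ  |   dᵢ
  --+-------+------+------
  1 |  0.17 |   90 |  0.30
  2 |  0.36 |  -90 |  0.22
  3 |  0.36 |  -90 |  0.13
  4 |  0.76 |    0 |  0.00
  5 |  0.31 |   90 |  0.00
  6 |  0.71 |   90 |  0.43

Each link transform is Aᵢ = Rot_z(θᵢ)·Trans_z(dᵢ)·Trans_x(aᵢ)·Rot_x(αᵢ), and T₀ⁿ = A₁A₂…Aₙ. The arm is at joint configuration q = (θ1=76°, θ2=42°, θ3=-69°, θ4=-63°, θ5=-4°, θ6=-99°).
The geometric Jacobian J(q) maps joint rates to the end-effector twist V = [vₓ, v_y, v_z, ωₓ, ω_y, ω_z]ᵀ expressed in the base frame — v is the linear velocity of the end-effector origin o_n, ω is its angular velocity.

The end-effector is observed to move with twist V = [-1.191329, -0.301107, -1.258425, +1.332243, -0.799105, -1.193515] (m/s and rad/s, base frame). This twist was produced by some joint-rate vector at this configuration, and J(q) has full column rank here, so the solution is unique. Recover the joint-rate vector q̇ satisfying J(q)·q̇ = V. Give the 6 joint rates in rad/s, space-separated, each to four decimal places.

-0.1880 0.6390 -0.2620 -0.4210 -0.8250 -0.4660

o_n = [0.6334, -0.9010, 1.0564]
J₁: ẑ×o_n = [0.9010, 0.6334, -0.0000], ω = ẑ
J2: z=[0.9703, -0.2419, 0.0000] o=[0.0411, 0.1650, 0.3000] → [-0.1830, -0.7339, -0.8910, 0.9703, -0.2419, 0.0000]
J3: z=[-0.1619, -0.6493, 0.7431] o=[0.3193, 0.3713, 0.5409] → [0.6108, 0.3169, 0.4099, -0.1619, -0.6493, 0.7431]
J4: z=[-0.1799, 0.7599, 0.6247] o=[0.6476, 0.2986, 0.7238] → [1.0021, 0.0510, 0.2266, -0.1799, 0.7599, 0.6247]
J5: z=[-0.1799, 0.7599, 0.6247] o=[0.8727, -0.1298, 1.3098] → [0.2892, -0.1951, 0.3206, -0.1799, 0.7599, 0.6247]
J6: z=[-0.9564, -0.2837, 0.0696] o=[0.9441, -0.3111, 1.5509] → [0.1813, -0.4946, 0.4760, -0.9564, -0.2837, 0.0696]
q̇ = J⁺·V = [-0.1880, 0.6390, -0.2620, -0.4210, -0.8250, -0.4660]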